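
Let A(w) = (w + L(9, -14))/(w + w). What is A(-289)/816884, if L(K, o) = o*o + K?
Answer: 21/118039738 ≈ 1.7791e-7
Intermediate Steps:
L(K, o) = K + o**2 (L(K, o) = o**2 + K = K + o**2)
A(w) = (205 + w)/(2*w) (A(w) = (w + (9 + (-14)**2))/(w + w) = (w + (9 + 196))/((2*w)) = (w + 205)*(1/(2*w)) = (205 + w)*(1/(2*w)) = (205 + w)/(2*w))
A(-289)/816884 = ((1/2)*(205 - 289)/(-289))/816884 = ((1/2)*(-1/289)*(-84))*(1/816884) = (42/289)*(1/816884) = 21/118039738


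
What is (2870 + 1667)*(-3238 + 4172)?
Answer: 4237558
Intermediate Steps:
(2870 + 1667)*(-3238 + 4172) = 4537*934 = 4237558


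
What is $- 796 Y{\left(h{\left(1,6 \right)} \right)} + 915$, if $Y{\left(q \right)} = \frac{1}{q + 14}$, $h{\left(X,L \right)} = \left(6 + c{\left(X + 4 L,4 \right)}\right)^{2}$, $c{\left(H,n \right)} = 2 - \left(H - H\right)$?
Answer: $\frac{35287}{39} \approx 904.79$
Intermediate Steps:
$c{\left(H,n \right)} = 2$ ($c{\left(H,n \right)} = 2 - 0 = 2 + 0 = 2$)
$h{\left(X,L \right)} = 64$ ($h{\left(X,L \right)} = \left(6 + 2\right)^{2} = 8^{2} = 64$)
$Y{\left(q \right)} = \frac{1}{14 + q}$
$- 796 Y{\left(h{\left(1,6 \right)} \right)} + 915 = - \frac{796}{14 + 64} + 915 = - \frac{796}{78} + 915 = \left(-796\right) \frac{1}{78} + 915 = - \frac{398}{39} + 915 = \frac{35287}{39}$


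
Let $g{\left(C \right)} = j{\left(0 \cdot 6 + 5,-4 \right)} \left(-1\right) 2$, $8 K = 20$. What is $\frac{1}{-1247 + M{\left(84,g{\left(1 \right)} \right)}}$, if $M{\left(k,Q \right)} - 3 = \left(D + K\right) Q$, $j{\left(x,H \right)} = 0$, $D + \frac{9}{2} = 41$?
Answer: $- \frac{1}{1244} \approx -0.00080386$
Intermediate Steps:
$K = \frac{5}{2}$ ($K = \frac{1}{8} \cdot 20 = \frac{5}{2} \approx 2.5$)
$D = \frac{73}{2}$ ($D = - \frac{9}{2} + 41 = \frac{73}{2} \approx 36.5$)
$g{\left(C \right)} = 0$ ($g{\left(C \right)} = 0 \left(-1\right) 2 = 0 \cdot 2 = 0$)
$M{\left(k,Q \right)} = 3 + 39 Q$ ($M{\left(k,Q \right)} = 3 + \left(\frac{73}{2} + \frac{5}{2}\right) Q = 3 + 39 Q$)
$\frac{1}{-1247 + M{\left(84,g{\left(1 \right)} \right)}} = \frac{1}{-1247 + \left(3 + 39 \cdot 0\right)} = \frac{1}{-1247 + \left(3 + 0\right)} = \frac{1}{-1247 + 3} = \frac{1}{-1244} = - \frac{1}{1244}$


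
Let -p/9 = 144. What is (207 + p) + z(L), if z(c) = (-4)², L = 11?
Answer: -1073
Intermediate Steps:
p = -1296 (p = -9*144 = -1296)
z(c) = 16
(207 + p) + z(L) = (207 - 1296) + 16 = -1089 + 16 = -1073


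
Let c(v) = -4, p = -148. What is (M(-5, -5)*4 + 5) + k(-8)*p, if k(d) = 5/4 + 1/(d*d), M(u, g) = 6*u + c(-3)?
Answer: -5093/16 ≈ -318.31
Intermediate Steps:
M(u, g) = -4 + 6*u (M(u, g) = 6*u - 4 = -4 + 6*u)
k(d) = 5/4 + d⁻² (k(d) = 5*(¼) + d⁻² = 5/4 + d⁻²)
(M(-5, -5)*4 + 5) + k(-8)*p = ((-4 + 6*(-5))*4 + 5) + (5/4 + (-8)⁻²)*(-148) = ((-4 - 30)*4 + 5) + (5/4 + 1/64)*(-148) = (-34*4 + 5) + (81/64)*(-148) = (-136 + 5) - 2997/16 = -131 - 2997/16 = -5093/16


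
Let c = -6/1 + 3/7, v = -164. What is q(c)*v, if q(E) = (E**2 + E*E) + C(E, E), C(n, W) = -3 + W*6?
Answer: -206148/49 ≈ -4207.1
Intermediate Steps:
c = -39/7 (c = -6*1 + 3*(1/7) = -6 + 3/7 = -39/7 ≈ -5.5714)
C(n, W) = -3 + 6*W
q(E) = -3 + 2*E**2 + 6*E (q(E) = (E**2 + E*E) + (-3 + 6*E) = (E**2 + E**2) + (-3 + 6*E) = 2*E**2 + (-3 + 6*E) = -3 + 2*E**2 + 6*E)
q(c)*v = (-3 + 2*(-39/7)**2 + 6*(-39/7))*(-164) = (-3 + 2*(1521/49) - 234/7)*(-164) = (-3 + 3042/49 - 234/7)*(-164) = (1257/49)*(-164) = -206148/49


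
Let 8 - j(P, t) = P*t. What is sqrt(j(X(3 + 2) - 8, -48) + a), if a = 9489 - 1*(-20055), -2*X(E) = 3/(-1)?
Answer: 2*sqrt(7310) ≈ 171.00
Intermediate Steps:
X(E) = 3/2 (X(E) = -3/(2*(-1)) = -3*(-1)/2 = -1/2*(-3) = 3/2)
j(P, t) = 8 - P*t
a = 29544 (a = 9489 + 20055 = 29544)
sqrt(j(X(3 + 2) - 8, -48) + a) = sqrt((8 - 1*(3/2 - 8)*(-48)) + 29544) = sqrt((8 - 1*(-13/2)*(-48)) + 29544) = sqrt((8 - 312) + 29544) = sqrt(-304 + 29544) = sqrt(29240) = 2*sqrt(7310)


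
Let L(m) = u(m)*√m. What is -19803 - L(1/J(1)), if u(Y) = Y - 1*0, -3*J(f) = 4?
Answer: -19803 + 3*I*√3/8 ≈ -19803.0 + 0.64952*I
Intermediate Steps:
J(f) = -4/3 (J(f) = -⅓*4 = -4/3)
u(Y) = Y (u(Y) = Y + 0 = Y)
L(m) = m^(3/2) (L(m) = m*√m = m^(3/2))
-19803 - L(1/J(1)) = -19803 - (1/(-4/3))^(3/2) = -19803 - (-¾)^(3/2) = -19803 - (-3)*I*√3/8 = -19803 + 3*I*√3/8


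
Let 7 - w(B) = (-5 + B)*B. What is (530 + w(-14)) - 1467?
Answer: -1196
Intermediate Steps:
w(B) = 7 - B*(-5 + B) (w(B) = 7 - (-5 + B)*B = 7 - B*(-5 + B))
(530 + w(-14)) - 1467 = (530 + (7 - 1*(-14)² + 5*(-14))) - 1467 = (530 + (7 - 1*196 - 70)) - 1467 = (530 + (7 - 196 - 70)) - 1467 = (530 - 259) - 1467 = 271 - 1467 = -1196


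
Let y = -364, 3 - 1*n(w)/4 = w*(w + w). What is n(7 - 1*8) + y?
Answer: -360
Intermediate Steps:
n(w) = 12 - 8*w² (n(w) = 12 - 4*w*(w + w) = 12 - 4*w*2*w = 12 - 8*w²)
n(7 - 1*8) + y = (12 - 8*(7 - 1*8)²) - 364 = (12 - 8*(7 - 8)²) - 364 = (12 - 8*(-1)²) - 364 = (12 - 8*1) - 364 = (12 - 8) - 364 = 4 - 364 = -360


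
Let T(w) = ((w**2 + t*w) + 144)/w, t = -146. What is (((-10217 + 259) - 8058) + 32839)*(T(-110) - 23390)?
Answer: -19278823446/55 ≈ -3.5052e+8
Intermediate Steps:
T(w) = (144 + w**2 - 146*w)/w (T(w) = ((w**2 - 146*w) + 144)/w = (144 + w**2 - 146*w)/w)
(((-10217 + 259) - 8058) + 32839)*(T(-110) - 23390) = (((-10217 + 259) - 8058) + 32839)*((-146 - 110 + 144/(-110)) - 23390) = ((-9958 - 8058) + 32839)*((-146 - 110 + 144*(-1/110)) - 23390) = (-18016 + 32839)*((-146 - 110 - 72/55) - 23390) = 14823*(-14152/55 - 23390) = 14823*(-1300602/55) = -19278823446/55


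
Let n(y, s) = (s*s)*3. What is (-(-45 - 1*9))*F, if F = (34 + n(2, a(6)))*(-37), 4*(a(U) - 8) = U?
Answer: -1217781/2 ≈ -6.0889e+5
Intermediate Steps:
a(U) = 8 + U/4
n(y, s) = 3*s² (n(y, s) = s²*3 = 3*s²)
F = -45103/4 (F = (34 + 3*(8 + (¼)*6)²)*(-37) = (34 + 3*(8 + 3/2)²)*(-37) = (34 + 3*(19/2)²)*(-37) = (34 + 3*(361/4))*(-37) = (34 + 1083/4)*(-37) = (1219/4)*(-37) = -45103/4 ≈ -11276.)
(-(-45 - 1*9))*F = -(-45 - 1*9)*(-45103/4) = -(-45 - 9)*(-45103/4) = -1*(-54)*(-45103/4) = 54*(-45103/4) = -1217781/2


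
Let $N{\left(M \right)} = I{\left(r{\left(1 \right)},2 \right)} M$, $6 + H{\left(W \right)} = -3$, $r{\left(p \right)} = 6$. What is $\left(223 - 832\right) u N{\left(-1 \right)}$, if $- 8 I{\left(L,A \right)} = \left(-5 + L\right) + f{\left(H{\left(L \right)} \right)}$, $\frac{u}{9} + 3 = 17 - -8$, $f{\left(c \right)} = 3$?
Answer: $-60291$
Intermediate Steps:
$H{\left(W \right)} = -9$ ($H{\left(W \right)} = -6 - 3 = -9$)
$u = 198$ ($u = -27 + 9 \left(17 - -8\right) = -27 + 9 \left(17 + 8\right) = -27 + 9 \cdot 25 = -27 + 225 = 198$)
$I{\left(L,A \right)} = \frac{1}{4} - \frac{L}{8}$ ($I{\left(L,A \right)} = - \frac{\left(-5 + L\right) + 3}{8} = - \frac{-2 + L}{8} = \frac{1}{4} - \frac{L}{8}$)
$N{\left(M \right)} = - \frac{M}{2}$ ($N{\left(M \right)} = \left(\frac{1}{4} - \frac{3}{4}\right) M = - \frac{M}{2}$)
$\left(223 - 832\right) u N{\left(-1 \right)} = \left(223 - 832\right) 198 \left(\left(- \frac{1}{2}\right) \left(-1\right)\right) = - 609 \cdot 198 \cdot \frac{1}{2} = \left(-609\right) 99 = -60291$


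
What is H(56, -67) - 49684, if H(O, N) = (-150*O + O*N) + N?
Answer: -61903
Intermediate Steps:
H(O, N) = N - 150*O + N*O (H(O, N) = (-150*O + N*O) + N = N - 150*O + N*O)
H(56, -67) - 49684 = (-67 - 150*56 - 67*56) - 49684 = (-67 - 8400 - 3752) - 49684 = -12219 - 49684 = -61903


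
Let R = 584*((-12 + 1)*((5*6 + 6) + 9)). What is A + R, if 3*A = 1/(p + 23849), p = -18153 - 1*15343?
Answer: -8366264281/28941 ≈ -2.8908e+5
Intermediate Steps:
p = -33496 (p = -18153 - 15343 = -33496)
R = -289080 (R = 584*(-11*((30 + 6) + 9)) = 584*(-11*(36 + 9)) = 584*(-11*45) = 584*(-495) = -289080)
A = -1/28941 (A = 1/(3*(-33496 + 23849)) = (⅓)/(-9647) = (⅓)*(-1/9647) = -1/28941 ≈ -3.4553e-5)
A + R = -1/28941 - 289080 = -8366264281/28941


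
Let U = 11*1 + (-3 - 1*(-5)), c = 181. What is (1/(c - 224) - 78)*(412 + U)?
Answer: -1425875/43 ≈ -33160.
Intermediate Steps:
U = 13 (U = 11 + (-3 + 5) = 11 + 2 = 13)
(1/(c - 224) - 78)*(412 + U) = (1/(181 - 224) - 78)*(412 + 13) = (1/(-43) - 78)*425 = (-1/43 - 78)*425 = -3355/43*425 = -1425875/43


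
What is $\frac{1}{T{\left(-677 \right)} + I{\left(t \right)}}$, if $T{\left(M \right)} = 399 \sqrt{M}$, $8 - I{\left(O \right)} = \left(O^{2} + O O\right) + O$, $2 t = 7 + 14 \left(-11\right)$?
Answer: $- \frac{10723}{222761806} - \frac{399 i \sqrt{677}}{222761806} \approx -4.8137 \cdot 10^{-5} - 4.6604 \cdot 10^{-5} i$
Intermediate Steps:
$t = - \frac{147}{2}$ ($t = \frac{7 + 14 \left(-11\right)}{2} = \frac{7 - 154}{2} = \frac{1}{2} \left(-147\right) = - \frac{147}{2} \approx -73.5$)
$I{\left(O \right)} = 8 - O - 2 O^{2}$ ($I{\left(O \right)} = 8 - \left(\left(O^{2} + O O\right) + O\right) = 8 - \left(\left(O^{2} + O^{2}\right) + O\right) = 8 - \left(2 O^{2} + O\right) = 8 - \left(O + 2 O^{2}\right) = 8 - O - 2 O^{2}$)
$\frac{1}{T{\left(-677 \right)} + I{\left(t \right)}} = \frac{1}{399 \sqrt{-677} - \left(- \frac{163}{2} + \frac{21609}{2}\right)} = \frac{1}{399 i \sqrt{677} + \left(8 + \frac{147}{2} - \frac{21609}{2}\right)} = \frac{1}{399 i \sqrt{677} - 10723} = \frac{1}{-10723 + 399 i \sqrt{677}}$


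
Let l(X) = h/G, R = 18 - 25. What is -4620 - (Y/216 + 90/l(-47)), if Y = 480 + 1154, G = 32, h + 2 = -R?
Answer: -561985/108 ≈ -5203.6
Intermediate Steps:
R = -7
h = 5 (h = -2 - 1*(-7) = -2 + 7 = 5)
Y = 1634
l(X) = 5/32
-4620 - (Y/216 + 90/l(-47)) = -4620 - (1634/216 + 90/(5/32)) = -4620 - (1634*(1/216) + 90*(32/5)) = -4620 - (817/108 + 576) = -4620 - 1*63025/108 = -4620 - 63025/108 = -561985/108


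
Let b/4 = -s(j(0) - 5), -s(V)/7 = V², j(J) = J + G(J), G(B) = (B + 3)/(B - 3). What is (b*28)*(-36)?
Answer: -1016064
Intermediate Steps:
G(B) = (3 + B)/(-3 + B)
j(J) = J + (3 + J)/(-3 + J)
s(V) = -7*V²
b = 1008 (b = 4*(-(-7)*((3 + 0 + 0*(-3 + 0))/(-3 + 0) - 5)²) = 4*(-(-7)*((3 + 0 + 0*(-3))/(-3) - 5)²) = 4*(-(-7)*(-(3 + 0 + 0)/3 - 5)²) = 4*(-(-7)*(-⅓*3 - 5)²) = 4*(-(-7)*(-1 - 5)²) = 4*(-(-7)*(-6)²) = 4*(-(-7)*36) = 4*(-1*(-252)) = 4*252 = 1008)
(b*28)*(-36) = (1008*28)*(-36) = 28224*(-36) = -1016064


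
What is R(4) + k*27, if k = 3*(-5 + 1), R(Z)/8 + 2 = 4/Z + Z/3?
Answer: -964/3 ≈ -321.33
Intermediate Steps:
R(Z) = -16 + 32/Z + 8*Z/3 (R(Z) = -16 + 8*(4/Z + Z/3) = -16 + (32/Z + 8*Z/3) = -16 + 32/Z + 8*Z/3)
k = -12 (k = 3*(-4) = -12)
R(4) + k*27 = (-16 + 32/4 + (8/3)*4) - 12*27 = (-16 + 32*(¼) + 32/3) - 324 = (-16 + 8 + 32/3) - 324 = 8/3 - 324 = -964/3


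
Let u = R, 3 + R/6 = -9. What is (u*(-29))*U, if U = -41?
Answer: -85608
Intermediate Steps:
R = -72 (R = -18 + 6*(-9) = -18 - 54 = -72)
u = -72
(u*(-29))*U = -72*(-29)*(-41) = 2088*(-41) = -85608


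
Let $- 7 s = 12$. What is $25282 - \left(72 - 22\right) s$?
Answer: $\frac{177574}{7} \approx 25368.0$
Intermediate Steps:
$s = - \frac{12}{7}$ ($s = \left(- \frac{1}{7}\right) 12 = - \frac{12}{7} \approx -1.7143$)
$25282 - \left(72 - 22\right) s = 25282 - \left(72 - 22\right) \left(- \frac{12}{7}\right) = 25282 - 50 \left(- \frac{12}{7}\right) = 25282 - - \frac{600}{7} = 25282 + \frac{600}{7} = \frac{177574}{7}$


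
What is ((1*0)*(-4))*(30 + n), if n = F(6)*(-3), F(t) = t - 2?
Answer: 0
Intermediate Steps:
F(t) = -2 + t
n = -12 (n = (-2 + 6)*(-3) = 4*(-3) = -12)
((1*0)*(-4))*(30 + n) = ((1*0)*(-4))*(30 - 12) = (0*(-4))*18 = 0*18 = 0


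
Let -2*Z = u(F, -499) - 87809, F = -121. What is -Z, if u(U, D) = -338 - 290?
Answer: -88437/2 ≈ -44219.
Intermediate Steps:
u(U, D) = -628
Z = 88437/2 (Z = -(-628 - 87809)/2 = -1/2*(-88437) = 88437/2 ≈ 44219.)
-Z = -1*88437/2 = -88437/2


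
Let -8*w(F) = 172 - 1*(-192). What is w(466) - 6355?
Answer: -12801/2 ≈ -6400.5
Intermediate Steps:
w(F) = -91/2 (w(F) = -(172 - 1*(-192))/8 = -(172 + 192)/8 = -⅛*364 = -91/2)
w(466) - 6355 = -91/2 - 6355 = -12801/2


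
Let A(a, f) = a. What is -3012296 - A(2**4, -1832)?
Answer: -3012312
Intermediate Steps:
-3012296 - A(2**4, -1832) = -3012296 - 1*2**4 = -3012296 - 1*16 = -3012296 - 16 = -3012312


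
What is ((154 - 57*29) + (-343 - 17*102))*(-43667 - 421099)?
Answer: 1662003216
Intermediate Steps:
((154 - 57*29) + (-343 - 17*102))*(-43667 - 421099) = ((154 - 1653) + (-343 - 1734))*(-464766) = (-1499 - 2077)*(-464766) = -3576*(-464766) = 1662003216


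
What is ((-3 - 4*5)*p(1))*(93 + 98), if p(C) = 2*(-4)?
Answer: 35144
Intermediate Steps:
p(C) = -8
((-3 - 4*5)*p(1))*(93 + 98) = ((-3 - 4*5)*(-8))*(93 + 98) = ((-3 - 20)*(-8))*191 = -23*(-8)*191 = 184*191 = 35144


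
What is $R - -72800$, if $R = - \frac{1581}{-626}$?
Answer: $\frac{45574381}{626} \approx 72803.0$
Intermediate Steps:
$R = \frac{1581}{626}$ ($R = \left(-1581\right) \left(- \frac{1}{626}\right) = \frac{1581}{626} \approx 2.5256$)
$R - -72800 = \frac{1581}{626} - -72800 = \frac{1581}{626} + 72800 = \frac{45574381}{626}$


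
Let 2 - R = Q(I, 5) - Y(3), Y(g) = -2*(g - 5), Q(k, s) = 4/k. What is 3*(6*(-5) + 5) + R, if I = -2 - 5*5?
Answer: -1859/27 ≈ -68.852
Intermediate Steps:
I = -27 (I = -2 - 25 = -27)
Y(g) = 10 - 2*g (Y(g) = -2*(-5 + g) = 10 - 2*g)
R = 166/27 (R = 2 - (4/(-27) - (10 - 2*3)) = 2 - (4*(-1/27) - (10 - 6)) = 2 - (-4/27 - 1*4) = 2 - (-4/27 - 4) = 2 - 1*(-112/27) = 2 + 112/27 = 166/27 ≈ 6.1481)
3*(6*(-5) + 5) + R = 3*(6*(-5) + 5) + 166/27 = 3*(-30 + 5) + 166/27 = 3*(-25) + 166/27 = -75 + 166/27 = -1859/27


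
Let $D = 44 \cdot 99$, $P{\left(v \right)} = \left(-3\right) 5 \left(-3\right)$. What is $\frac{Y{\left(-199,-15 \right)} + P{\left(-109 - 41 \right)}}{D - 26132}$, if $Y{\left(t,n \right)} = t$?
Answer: $\frac{77}{10888} \approx 0.007072$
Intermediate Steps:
$P{\left(v \right)} = 45$ ($P{\left(v \right)} = \left(-15\right) \left(-3\right) = 45$)
$D = 4356$
$\frac{Y{\left(-199,-15 \right)} + P{\left(-109 - 41 \right)}}{D - 26132} = \frac{-199 + 45}{4356 - 26132} = - \frac{154}{-21776} = \left(-154\right) \left(- \frac{1}{21776}\right) = \frac{77}{10888}$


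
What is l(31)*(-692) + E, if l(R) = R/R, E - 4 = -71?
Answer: -759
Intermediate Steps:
E = -67 (E = 4 - 71 = -67)
l(R) = 1
l(31)*(-692) + E = 1*(-692) - 67 = -692 - 67 = -759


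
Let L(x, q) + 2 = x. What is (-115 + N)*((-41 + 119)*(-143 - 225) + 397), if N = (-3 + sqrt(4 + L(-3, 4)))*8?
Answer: 3934673 - 226456*I ≈ 3.9347e+6 - 2.2646e+5*I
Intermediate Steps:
L(x, q) = -2 + x
N = -24 + 8*I (N = (-3 + sqrt(4 + (-2 - 3)))*8 = (-3 + sqrt(4 - 5))*8 = (-3 + sqrt(-1))*8 = (-3 + I)*8 = -24 + 8*I ≈ -24.0 + 8.0*I)
(-115 + N)*((-41 + 119)*(-143 - 225) + 397) = (-115 + (-24 + 8*I))*((-41 + 119)*(-143 - 225) + 397) = (-139 + 8*I)*(78*(-368) + 397) = (-139 + 8*I)*(-28704 + 397) = (-139 + 8*I)*(-28307) = 3934673 - 226456*I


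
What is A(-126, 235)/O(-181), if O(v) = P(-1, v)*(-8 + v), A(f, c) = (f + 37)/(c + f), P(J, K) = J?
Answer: -89/20601 ≈ -0.0043202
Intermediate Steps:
A(f, c) = (37 + f)/(c + f)
O(v) = 8 - v (O(v) = -(-8 + v) = 8 - v)
A(-126, 235)/O(-181) = ((37 - 126)/(235 - 126))/(8 - 1*(-181)) = (-89/109)/(8 + 181) = ((1/109)*(-89))/189 = -89/109*1/189 = -89/20601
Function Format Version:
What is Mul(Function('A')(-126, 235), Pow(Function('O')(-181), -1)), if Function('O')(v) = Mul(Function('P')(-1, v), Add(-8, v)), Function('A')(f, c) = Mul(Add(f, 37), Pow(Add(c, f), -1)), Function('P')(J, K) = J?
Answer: Rational(-89, 20601) ≈ -0.0043202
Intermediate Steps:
Function('A')(f, c) = Mul(Pow(Add(c, f), -1), Add(37, f)) (Function('A')(f, c) = Mul(Add(37, f), Pow(Add(c, f), -1)) = Mul(Pow(Add(c, f), -1), Add(37, f)))
Function('O')(v) = Add(8, Mul(-1, v)) (Function('O')(v) = Mul(-1, Add(-8, v)) = Add(8, Mul(-1, v)))
Mul(Function('A')(-126, 235), Pow(Function('O')(-181), -1)) = Mul(Mul(Pow(Add(235, -126), -1), Add(37, -126)), Pow(Add(8, Mul(-1, -181)), -1)) = Mul(Mul(Pow(109, -1), -89), Pow(Add(8, 181), -1)) = Mul(Mul(Rational(1, 109), -89), Pow(189, -1)) = Mul(Rational(-89, 109), Rational(1, 189)) = Rational(-89, 20601)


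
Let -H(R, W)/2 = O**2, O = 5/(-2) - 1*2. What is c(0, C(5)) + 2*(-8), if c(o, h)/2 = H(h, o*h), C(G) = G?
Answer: -97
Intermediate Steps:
O = -9/2 (O = 5*(-1/2) - 2 = -5/2 - 2 = -9/2 ≈ -4.5000)
H(R, W) = -81/2 (H(R, W) = -2*(-9/2)**2 = -2*81/4 = -81/2)
c(o, h) = -81 (c(o, h) = 2*(-81/2) = -81)
c(0, C(5)) + 2*(-8) = -81 + 2*(-8) = -81 - 16 = -97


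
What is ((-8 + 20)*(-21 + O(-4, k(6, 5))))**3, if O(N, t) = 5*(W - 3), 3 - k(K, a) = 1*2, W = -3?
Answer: -229220928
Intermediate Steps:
k(K, a) = 1 (k(K, a) = 3 - 2 = 1)
O(N, t) = -30 (O(N, t) = 5*(-3 - 3) = 5*(-6) = -30)
((-8 + 20)*(-21 + O(-4, k(6, 5))))**3 = ((-8 + 20)*(-21 - 30))**3 = (12*(-51))**3 = (-612)**3 = -229220928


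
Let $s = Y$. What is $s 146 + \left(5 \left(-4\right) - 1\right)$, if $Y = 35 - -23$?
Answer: $8447$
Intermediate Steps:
$Y = 58$ ($Y = 35 + 23 = 58$)
$s = 58$
$s 146 + \left(5 \left(-4\right) - 1\right) = 58 \cdot 146 + \left(5 \left(-4\right) - 1\right) = 8468 - 21 = 8447$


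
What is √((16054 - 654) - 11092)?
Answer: 2*√1077 ≈ 65.635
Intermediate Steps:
√((16054 - 654) - 11092) = √(15400 - 11092) = √4308 = 2*√1077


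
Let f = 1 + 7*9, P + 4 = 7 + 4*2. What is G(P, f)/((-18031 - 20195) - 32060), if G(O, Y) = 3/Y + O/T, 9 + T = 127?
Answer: -529/265399936 ≈ -1.9932e-6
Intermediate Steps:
T = 118 (T = -9 + 127 = 118)
P = 11 (P = -4 + (7 + 4*2) = -4 + (7 + 8) = -4 + 15 = 11)
f = 64 (f = 1 + 63 = 64)
G(O, Y) = 3/Y + O/118
G(P, f)/((-18031 - 20195) - 32060) = (3/64 + (1/118)*11)/((-18031 - 20195) - 32060) = (3*(1/64) + 11/118)/(-38226 - 32060) = (3/64 + 11/118)/(-70286) = (529/3776)*(-1/70286) = -529/265399936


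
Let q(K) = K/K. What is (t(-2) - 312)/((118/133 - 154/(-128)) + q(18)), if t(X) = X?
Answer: -2672768/26305 ≈ -101.61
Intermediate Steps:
q(K) = 1
(t(-2) - 312)/((118/133 - 154/(-128)) + q(18)) = (-2 - 312)/((118/133 - 154/(-128)) + 1) = -314/((118*(1/133) - 154*(-1/128)) + 1) = -314/((118/133 + 77/64) + 1) = -314/(17793/8512 + 1) = -314/26305/8512 = -314*8512/26305 = -2672768/26305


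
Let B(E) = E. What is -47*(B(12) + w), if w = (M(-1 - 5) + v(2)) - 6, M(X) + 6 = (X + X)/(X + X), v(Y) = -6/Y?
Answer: 94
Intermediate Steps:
M(X) = -5 (M(X) = -6 + (X + X)/(X + X) = -6 + (2*X)/((2*X)) = -6 + (2*X)*(1/(2*X)) = -6 + 1 = -5)
w = -14 (w = (-5 - 6/2) - 6 = (-5 - 6*½) - 6 = (-5 - 3) - 6 = -8 - 6 = -14)
-47*(B(12) + w) = -47*(12 - 14) = -47*(-2) = 94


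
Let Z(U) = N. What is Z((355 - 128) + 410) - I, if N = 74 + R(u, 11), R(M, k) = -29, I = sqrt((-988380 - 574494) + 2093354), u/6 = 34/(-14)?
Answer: 45 - 4*sqrt(33155) ≈ -683.34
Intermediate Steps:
u = -102/7 (u = 6*(34/(-14)) = 6*(34*(-1/14)) = 6*(-17/7) = -102/7 ≈ -14.571)
I = 4*sqrt(33155) (I = sqrt(-1562874 + 2093354) = sqrt(530480) = 4*sqrt(33155) ≈ 728.34)
N = 45 (N = 74 - 29 = 45)
Z(U) = 45
Z((355 - 128) + 410) - I = 45 - 4*sqrt(33155)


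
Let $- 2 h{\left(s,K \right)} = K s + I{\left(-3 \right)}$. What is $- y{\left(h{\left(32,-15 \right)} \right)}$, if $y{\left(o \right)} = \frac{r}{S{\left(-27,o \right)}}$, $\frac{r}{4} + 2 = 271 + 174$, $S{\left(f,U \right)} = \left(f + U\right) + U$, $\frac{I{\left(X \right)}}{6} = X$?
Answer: $- \frac{1772}{471} \approx -3.7622$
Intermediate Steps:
$I{\left(X \right)} = 6 X$
$S{\left(f,U \right)} = f + 2 U$ ($S{\left(f,U \right)} = \left(U + f\right) + U = f + 2 U$)
$h{\left(s,K \right)} = 9 - \frac{K s}{2}$ ($h{\left(s,K \right)} = - \frac{K s + 6 \left(-3\right)}{2} = - \frac{K s - 18}{2} = - \frac{-18 + K s}{2} = 9 - \frac{K s}{2}$)
$r = 1772$ ($r = -8 + 4 \left(271 + 174\right) = -8 + 4 \cdot 445 = -8 + 1780 = 1772$)
$y{\left(o \right)} = \frac{1772}{-27 + 2 o}$
$- y{\left(h{\left(32,-15 \right)} \right)} = - \frac{1772}{-27 + 2 \left(9 - \left(- \frac{15}{2}\right) 32\right)} = - \frac{1772}{-27 + 2 \left(9 + 240\right)} = - \frac{1772}{-27 + 2 \cdot 249} = - \frac{1772}{-27 + 498} = - \frac{1772}{471}$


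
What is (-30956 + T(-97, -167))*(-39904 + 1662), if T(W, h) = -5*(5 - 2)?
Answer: 1184392982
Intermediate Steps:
T(W, h) = -15 (T(W, h) = -5*3 = -15)
(-30956 + T(-97, -167))*(-39904 + 1662) = (-30956 - 15)*(-39904 + 1662) = -30971*(-38242) = 1184392982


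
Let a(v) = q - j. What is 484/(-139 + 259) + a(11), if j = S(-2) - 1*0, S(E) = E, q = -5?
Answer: 31/30 ≈ 1.0333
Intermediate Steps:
j = -2 (j = -2 - 1*0 = -2 + 0 = -2)
a(v) = -3 (a(v) = -5 - 1*(-2) = -5 + 2 = -3)
484/(-139 + 259) + a(11) = 484/(-139 + 259) - 3 = 484/120 - 3 = 484*(1/120) - 3 = 121/30 - 3 = 31/30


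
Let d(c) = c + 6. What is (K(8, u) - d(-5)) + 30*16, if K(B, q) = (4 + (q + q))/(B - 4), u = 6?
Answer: 483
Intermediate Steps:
d(c) = 6 + c
K(B, q) = (4 + 2*q)/(-4 + B)
(K(8, u) - d(-5)) + 30*16 = (2*(2 + 6)/(-4 + 8) - (6 - 5)) + 30*16 = (2*8/4 - 1*1) + 480 = (2*(1/4)*8 - 1) + 480 = (4 - 1) + 480 = 3 + 480 = 483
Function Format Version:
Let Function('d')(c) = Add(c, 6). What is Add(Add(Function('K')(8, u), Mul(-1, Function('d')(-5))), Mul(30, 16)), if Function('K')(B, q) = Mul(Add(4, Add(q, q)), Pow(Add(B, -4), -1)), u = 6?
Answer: 483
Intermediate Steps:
Function('d')(c) = Add(6, c)
Function('K')(B, q) = Mul(Pow(Add(-4, B), -1), Add(4, Mul(2, q))) (Function('K')(B, q) = Mul(Add(4, Mul(2, q)), Pow(Add(-4, B), -1)) = Mul(Pow(Add(-4, B), -1), Add(4, Mul(2, q))))
Add(Add(Function('K')(8, u), Mul(-1, Function('d')(-5))), Mul(30, 16)) = Add(Add(Mul(2, Pow(Add(-4, 8), -1), Add(2, 6)), Mul(-1, Add(6, -5))), Mul(30, 16)) = Add(Add(Mul(2, Pow(4, -1), 8), Mul(-1, 1)), 480) = Add(Add(Mul(2, Rational(1, 4), 8), -1), 480) = Add(Add(4, -1), 480) = Add(3, 480) = 483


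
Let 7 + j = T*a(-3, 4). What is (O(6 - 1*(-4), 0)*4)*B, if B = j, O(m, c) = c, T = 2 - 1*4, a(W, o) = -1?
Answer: 0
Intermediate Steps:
T = -2 (T = 2 - 4 = -2)
j = -5 (j = -7 - 2*(-1) = -7 + 2 = -5)
B = -5
(O(6 - 1*(-4), 0)*4)*B = (0*4)*(-5) = 0*(-5) = 0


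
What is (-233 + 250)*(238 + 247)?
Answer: 8245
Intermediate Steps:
(-233 + 250)*(238 + 247) = 17*485 = 8245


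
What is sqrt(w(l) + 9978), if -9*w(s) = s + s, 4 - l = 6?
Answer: sqrt(89806)/3 ≈ 99.892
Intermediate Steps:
l = -2 (l = 4 - 1*6 = 4 - 6 = -2)
w(s) = -2*s/9 (w(s) = -(s + s)/9 = -2*s/9)
sqrt(w(l) + 9978) = sqrt(-2/9*(-2) + 9978) = sqrt(4/9 + 9978) = sqrt(89806/9) = sqrt(89806)/3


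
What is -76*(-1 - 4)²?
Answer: -1900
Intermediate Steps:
-76*(-1 - 4)² = -76*(-5)² = -76*25 = -1900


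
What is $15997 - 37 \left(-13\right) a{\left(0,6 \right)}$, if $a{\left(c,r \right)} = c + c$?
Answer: $15997$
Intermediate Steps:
$a{\left(c,r \right)} = 2 c$
$15997 - 37 \left(-13\right) a{\left(0,6 \right)} = 15997 - 37 \left(-13\right) 2 \cdot 0 = 15997 - \left(-481\right) 0 = 15997 - 0 = 15997 + 0 = 15997$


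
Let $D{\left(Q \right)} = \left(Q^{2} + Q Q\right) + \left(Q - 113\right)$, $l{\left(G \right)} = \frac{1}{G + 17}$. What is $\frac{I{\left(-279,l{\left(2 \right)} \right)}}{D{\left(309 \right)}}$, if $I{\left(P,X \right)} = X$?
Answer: $\frac{1}{3632002} \approx 2.7533 \cdot 10^{-7}$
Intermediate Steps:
$l{\left(G \right)} = \frac{1}{17 + G}$
$D{\left(Q \right)} = -113 + Q + 2 Q^{2}$ ($D{\left(Q \right)} = \left(Q^{2} + Q^{2}\right) + \left(Q - 113\right) = 2 Q^{2} + \left(-113 + Q\right) = -113 + Q + 2 Q^{2}$)
$\frac{I{\left(-279,l{\left(2 \right)} \right)}}{D{\left(309 \right)}} = \frac{1}{\left(17 + 2\right) \left(-113 + 309 + 2 \cdot 309^{2}\right)} = \frac{1}{19 \left(-113 + 309 + 2 \cdot 95481\right)} = \frac{1}{19 \left(-113 + 309 + 190962\right)} = \frac{1}{19 \cdot 191158} = \frac{1}{19} \cdot \frac{1}{191158} = \frac{1}{3632002}$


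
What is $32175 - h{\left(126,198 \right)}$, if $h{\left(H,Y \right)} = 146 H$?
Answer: $13779$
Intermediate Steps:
$32175 - h{\left(126,198 \right)} = 32175 - 146 \cdot 126 = 32175 - 18396 = 13779$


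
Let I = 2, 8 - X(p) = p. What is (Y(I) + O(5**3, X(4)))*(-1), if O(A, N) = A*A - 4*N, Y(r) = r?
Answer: -15611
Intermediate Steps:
X(p) = 8 - p
O(A, N) = A**2 - 4*N
(Y(I) + O(5**3, X(4)))*(-1) = (2 + ((5**3)**2 - 4*(8 - 1*4)))*(-1) = (2 + (125**2 - 4*(8 - 4)))*(-1) = (2 + (15625 - 4*4))*(-1) = (2 + (15625 - 16))*(-1) = (2 + 15609)*(-1) = 15611*(-1) = -15611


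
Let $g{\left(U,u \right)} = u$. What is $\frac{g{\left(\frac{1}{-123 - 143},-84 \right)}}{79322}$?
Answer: $- \frac{42}{39661} \approx -0.001059$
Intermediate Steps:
$\frac{g{\left(\frac{1}{-123 - 143},-84 \right)}}{79322} = - \frac{84}{79322} = \left(-84\right) \frac{1}{79322} = - \frac{42}{39661}$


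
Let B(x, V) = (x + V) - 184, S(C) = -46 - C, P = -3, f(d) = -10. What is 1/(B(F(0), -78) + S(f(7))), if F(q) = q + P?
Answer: -1/301 ≈ -0.0033223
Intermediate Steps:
F(q) = -3 + q (F(q) = q - 3 = -3 + q)
B(x, V) = -184 + V + x (B(x, V) = (V + x) - 184 = -184 + V + x)
1/(B(F(0), -78) + S(f(7))) = 1/((-184 - 78 + (-3 + 0)) + (-46 - 1*(-10))) = 1/((-184 - 78 - 3) + (-46 + 10)) = 1/(-265 - 36) = 1/(-301) = -1/301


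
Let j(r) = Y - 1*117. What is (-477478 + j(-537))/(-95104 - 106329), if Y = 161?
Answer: 477434/201433 ≈ 2.3702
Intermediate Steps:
j(r) = 44 (j(r) = 161 - 1*117 = 161 - 117 = 44)
(-477478 + j(-537))/(-95104 - 106329) = (-477478 + 44)/(-95104 - 106329) = -477434/(-201433) = -477434*(-1/201433) = 477434/201433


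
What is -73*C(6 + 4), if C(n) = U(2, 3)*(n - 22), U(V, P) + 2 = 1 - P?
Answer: -3504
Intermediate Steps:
U(V, P) = -1 - P (U(V, P) = -2 + (1 - P) = -1 - P)
C(n) = 88 - 4*n (C(n) = (-1 - 1*3)*(n - 22) = (-1 - 3)*(-22 + n) = -4*(-22 + n) = 88 - 4*n)
-73*C(6 + 4) = -73*(88 - 4*(6 + 4)) = -73*(88 - 4*10) = -73*(88 - 40) = -73*48 = -3504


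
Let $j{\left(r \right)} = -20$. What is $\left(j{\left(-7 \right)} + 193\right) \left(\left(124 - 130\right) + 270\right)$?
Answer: $45672$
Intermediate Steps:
$\left(j{\left(-7 \right)} + 193\right) \left(\left(124 - 130\right) + 270\right) = \left(-20 + 193\right) \left(\left(124 - 130\right) + 270\right) = 173 \left(-6 + 270\right) = 173 \cdot 264 = 45672$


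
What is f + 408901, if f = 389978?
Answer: 798879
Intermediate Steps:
f + 408901 = 389978 + 408901 = 798879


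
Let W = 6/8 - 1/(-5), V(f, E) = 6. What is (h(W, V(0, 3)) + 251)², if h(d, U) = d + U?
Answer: 26615281/400 ≈ 66538.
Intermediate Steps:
W = 19/20 (W = 6*(⅛) - 1*(-⅕) = ¾ + ⅕ = 19/20 ≈ 0.95000)
h(d, U) = U + d
(h(W, V(0, 3)) + 251)² = ((6 + 19/20) + 251)² = (139/20 + 251)² = (5159/20)² = 26615281/400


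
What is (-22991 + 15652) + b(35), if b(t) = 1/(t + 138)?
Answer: -1269646/173 ≈ -7339.0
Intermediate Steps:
b(t) = 1/(138 + t)
(-22991 + 15652) + b(35) = (-22991 + 15652) + 1/(138 + 35) = -7339 + 1/173 = -1269646/173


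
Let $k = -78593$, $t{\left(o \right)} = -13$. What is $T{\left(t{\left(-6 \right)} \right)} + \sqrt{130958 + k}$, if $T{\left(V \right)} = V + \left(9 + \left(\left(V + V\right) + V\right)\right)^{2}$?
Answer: $887 + \sqrt{52365} \approx 1115.8$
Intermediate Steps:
$T{\left(V \right)} = V + \left(9 + 3 V\right)^{2}$ ($T{\left(V \right)} = V + \left(9 + \left(2 V + V\right)\right)^{2} = V + \left(9 + 3 V\right)^{2}$)
$T{\left(t{\left(-6 \right)} \right)} + \sqrt{130958 + k} = \left(-13 + 9 \left(3 - 13\right)^{2}\right) + \sqrt{130958 - 78593} = \left(-13 + 9 \left(-10\right)^{2}\right) + \sqrt{52365} = \left(-13 + 9 \cdot 100\right) + \sqrt{52365} = \left(-13 + 900\right) + \sqrt{52365} = 887 + \sqrt{52365}$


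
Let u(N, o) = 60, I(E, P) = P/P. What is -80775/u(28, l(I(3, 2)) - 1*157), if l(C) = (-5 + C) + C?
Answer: -5385/4 ≈ -1346.3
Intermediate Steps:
I(E, P) = 1
l(C) = -5 + 2*C
-80775/u(28, l(I(3, 2)) - 1*157) = -80775/60 = -80775*1/60 = -5385/4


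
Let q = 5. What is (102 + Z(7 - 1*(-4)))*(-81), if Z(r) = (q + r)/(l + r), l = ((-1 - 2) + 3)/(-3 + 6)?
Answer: -92178/11 ≈ -8379.8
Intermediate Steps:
l = 0 (l = (-3 + 3)/3 = 0*(⅓) = 0)
Z(r) = (5 + r)/r (Z(r) = (5 + r)/(0 + r) = (5 + r)/r)
(102 + Z(7 - 1*(-4)))*(-81) = (102 + (5 + (7 - 1*(-4)))/(7 - 1*(-4)))*(-81) = (102 + (5 + (7 + 4))/(7 + 4))*(-81) = (102 + (5 + 11)/11)*(-81) = (102 + (1/11)*16)*(-81) = (102 + 16/11)*(-81) = (1138/11)*(-81) = -92178/11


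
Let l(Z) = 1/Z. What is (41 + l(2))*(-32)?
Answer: -1328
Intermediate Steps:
l(Z) = 1/Z
(41 + l(2))*(-32) = (41 + 1/2)*(-32) = (41 + ½)*(-32) = (83/2)*(-32) = -1328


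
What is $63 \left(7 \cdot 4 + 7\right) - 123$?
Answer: $2082$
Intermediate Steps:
$63 \left(7 \cdot 4 + 7\right) - 123 = 63 \left(28 + 7\right) - 123 = 63 \cdot 35 - 123 = 2205 - 123 = 2082$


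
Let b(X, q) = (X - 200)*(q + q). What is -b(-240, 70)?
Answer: 61600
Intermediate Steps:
b(X, q) = 2*q*(-200 + X) (b(X, q) = (-200 + X)*(2*q) = 2*q*(-200 + X))
-b(-240, 70) = -2*70*(-200 - 240) = -2*70*(-440) = -1*(-61600) = 61600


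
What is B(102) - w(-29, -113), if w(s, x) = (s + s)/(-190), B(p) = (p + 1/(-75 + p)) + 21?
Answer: 314807/2565 ≈ 122.73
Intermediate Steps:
B(p) = 21 + p + 1/(-75 + p)
w(s, x) = -s/95 (w(s, x) = (2*s)*(-1/190) = -s/95)
B(102) - w(-29, -113) = (-1574 + 102² - 54*102)/(-75 + 102) - (-1)*(-29)/95 = (-1574 + 10404 - 5508)/27 - 1*29/95 = (1/27)*3322 - 29/95 = 3322/27 - 29/95 = 314807/2565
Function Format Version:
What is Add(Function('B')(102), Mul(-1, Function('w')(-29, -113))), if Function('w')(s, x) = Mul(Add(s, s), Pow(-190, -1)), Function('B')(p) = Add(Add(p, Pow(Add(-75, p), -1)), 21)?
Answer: Rational(314807, 2565) ≈ 122.73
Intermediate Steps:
Function('B')(p) = Add(21, p, Pow(Add(-75, p), -1))
Function('w')(s, x) = Mul(Rational(-1, 95), s) (Function('w')(s, x) = Mul(Mul(2, s), Rational(-1, 190)) = Mul(Rational(-1, 95), s))
Add(Function('B')(102), Mul(-1, Function('w')(-29, -113))) = Add(Mul(Pow(Add(-75, 102), -1), Add(-1574, Pow(102, 2), Mul(-54, 102))), Mul(-1, Mul(Rational(-1, 95), -29))) = Add(Mul(Pow(27, -1), Add(-1574, 10404, -5508)), Mul(-1, Rational(29, 95))) = Add(Mul(Rational(1, 27), 3322), Rational(-29, 95)) = Add(Rational(3322, 27), Rational(-29, 95)) = Rational(314807, 2565)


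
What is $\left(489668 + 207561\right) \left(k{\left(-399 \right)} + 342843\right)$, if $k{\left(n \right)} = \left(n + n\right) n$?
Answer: $461039190105$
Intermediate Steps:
$k{\left(n \right)} = 2 n^{2}$ ($k{\left(n \right)} = 2 n n = 2 n^{2}$)
$\left(489668 + 207561\right) \left(k{\left(-399 \right)} + 342843\right) = \left(489668 + 207561\right) \left(2 \left(-399\right)^{2} + 342843\right) = 697229 \left(2 \cdot 159201 + 342843\right) = 697229 \left(318402 + 342843\right) = 697229 \cdot 661245 = 461039190105$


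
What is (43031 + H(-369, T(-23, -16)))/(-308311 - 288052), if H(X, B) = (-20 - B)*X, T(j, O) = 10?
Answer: -54101/596363 ≈ -0.090718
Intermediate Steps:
H(X, B) = X*(-20 - B)
(43031 + H(-369, T(-23, -16)))/(-308311 - 288052) = (43031 - 1*(-369)*(20 + 10))/(-308311 - 288052) = (43031 - 1*(-369)*30)/(-596363) = (43031 + 11070)*(-1/596363) = 54101*(-1/596363) = -54101/596363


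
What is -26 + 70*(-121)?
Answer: -8496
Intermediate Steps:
-26 + 70*(-121) = -26 - 8470 = -8496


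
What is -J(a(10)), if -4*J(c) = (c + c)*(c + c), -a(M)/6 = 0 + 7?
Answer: 1764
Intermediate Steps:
a(M) = -42 (a(M) = -6*(0 + 7) = -6*7 = -42)
J(c) = -c² (J(c) = -(c + c)*(c + c)/4 = -2*c*2*c/4 = -c²)
-J(a(10)) = -(-1)*(-42)² = -(-1)*1764 = -1*(-1764) = 1764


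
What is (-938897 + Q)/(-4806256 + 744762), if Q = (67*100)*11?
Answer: 865197/4061494 ≈ 0.21302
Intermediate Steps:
Q = 73700 (Q = 6700*11 = 73700)
(-938897 + Q)/(-4806256 + 744762) = (-938897 + 73700)/(-4806256 + 744762) = -865197/(-4061494) = -865197*(-1/4061494) = 865197/4061494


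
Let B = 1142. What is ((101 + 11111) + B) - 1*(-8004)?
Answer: 20358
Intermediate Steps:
((101 + 11111) + B) - 1*(-8004) = ((101 + 11111) + 1142) - 1*(-8004) = (11212 + 1142) + 8004 = 12354 + 8004 = 20358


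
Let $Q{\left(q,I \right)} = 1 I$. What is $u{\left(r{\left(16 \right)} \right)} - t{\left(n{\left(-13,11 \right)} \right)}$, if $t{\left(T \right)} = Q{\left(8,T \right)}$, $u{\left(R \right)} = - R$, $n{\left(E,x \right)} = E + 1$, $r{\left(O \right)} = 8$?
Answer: $4$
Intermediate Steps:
$n{\left(E,x \right)} = 1 + E$
$Q{\left(q,I \right)} = I$
$t{\left(T \right)} = T$
$u{\left(r{\left(16 \right)} \right)} - t{\left(n{\left(-13,11 \right)} \right)} = \left(-1\right) 8 - \left(1 - 13\right) = -8 - -12 = -8 + 12 = 4$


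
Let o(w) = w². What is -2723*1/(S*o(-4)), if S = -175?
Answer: 389/400 ≈ 0.97250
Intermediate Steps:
-2723*1/(S*o(-4)) = -2723/((-175*(-4)²)) = -2723/((-175*16)) = -2723/(-2800) = -2723*(-1/2800) = 389/400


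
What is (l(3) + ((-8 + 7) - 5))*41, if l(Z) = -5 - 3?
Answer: -574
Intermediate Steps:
l(Z) = -8
(l(3) + ((-8 + 7) - 5))*41 = (-8 + ((-8 + 7) - 5))*41 = (-8 + (-1 - 5))*41 = (-8 - 6)*41 = -14*41 = -574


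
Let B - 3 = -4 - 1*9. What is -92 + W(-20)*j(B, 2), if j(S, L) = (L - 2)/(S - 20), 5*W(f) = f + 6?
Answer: -92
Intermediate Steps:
W(f) = 6/5 + f/5 (W(f) = (f + 6)/5 = (6 + f)/5 = 6/5 + f/5)
B = -10 (B = 3 + (-4 - 1*9) = 3 + (-4 - 9) = 3 - 13 = -10)
j(S, L) = (-2 + L)/(-20 + S)
-92 + W(-20)*j(B, 2) = -92 + (6/5 + (⅕)*(-20))*((-2 + 2)/(-20 - 10)) = -92 + (6/5 - 4)*(0/(-30)) = -92 - (-7)*0/75 = -92 - 14/5*0 = -92 + 0 = -92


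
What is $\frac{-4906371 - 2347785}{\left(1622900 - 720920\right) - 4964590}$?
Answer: $\frac{3627078}{2031305} \approx 1.7856$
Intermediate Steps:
$\frac{-4906371 - 2347785}{\left(1622900 - 720920\right) - 4964590} = - \frac{7254156}{\left(1622900 - 720920\right) - 4964590} = - \frac{7254156}{901980 - 4964590} = - \frac{7254156}{-4062610} = \left(-7254156\right) \left(- \frac{1}{4062610}\right) = \frac{3627078}{2031305}$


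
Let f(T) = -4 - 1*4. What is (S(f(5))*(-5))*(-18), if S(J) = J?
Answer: -720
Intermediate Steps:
f(T) = -8 (f(T) = -4 - 4 = -8)
(S(f(5))*(-5))*(-18) = -8*(-5)*(-18) = 40*(-18) = -720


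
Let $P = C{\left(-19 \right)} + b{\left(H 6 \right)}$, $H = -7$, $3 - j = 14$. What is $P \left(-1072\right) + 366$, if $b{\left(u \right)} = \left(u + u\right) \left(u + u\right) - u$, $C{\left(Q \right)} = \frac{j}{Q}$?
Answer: $- \frac{144576902}{19} \approx -7.6093 \cdot 10^{6}$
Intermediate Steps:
$j = -11$ ($j = 3 - 14 = -11$)
$C{\left(Q \right)} = - \frac{11}{Q}$
$b{\left(u \right)} = - u + 4 u^{2}$ ($b{\left(u \right)} = 2 u 2 u - u = 4 u^{2} - u = - u + 4 u^{2}$)
$P = \frac{134873}{19}$ ($P = - \frac{11}{-19} + \left(-7\right) 6 \left(-1 + 4 \left(\left(-7\right) 6\right)\right) = \left(-11\right) \left(- \frac{1}{19}\right) - 42 \left(-1 + 4 \left(-42\right)\right) = \frac{11}{19} - 42 \left(-1 - 168\right) = \frac{11}{19} - -7098 = \frac{11}{19} + 7098 = \frac{134873}{19} \approx 7098.6$)
$P \left(-1072\right) + 366 = \frac{134873}{19} \left(-1072\right) + 366 = - \frac{144583856}{19} + 366 = - \frac{144576902}{19}$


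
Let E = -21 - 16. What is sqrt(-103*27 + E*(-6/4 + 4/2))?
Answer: I*sqrt(11198)/2 ≈ 52.91*I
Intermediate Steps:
E = -37
sqrt(-103*27 + E*(-6/4 + 4/2)) = sqrt(-103*27 - 37*(-6/4 + 4/2)) = sqrt(-2781 - 37*(-6*1/4 + 4*(1/2))) = sqrt(-2781 - 37*(-3/2 + 2)) = sqrt(-2781 - 37*1/2) = sqrt(-2781 - 37/2) = sqrt(-5599/2) = I*sqrt(11198)/2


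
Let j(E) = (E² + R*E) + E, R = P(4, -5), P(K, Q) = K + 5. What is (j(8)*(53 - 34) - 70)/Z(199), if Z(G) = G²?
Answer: 2666/39601 ≈ 0.067322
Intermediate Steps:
P(K, Q) = 5 + K
R = 9 (R = 5 + 4 = 9)
j(E) = E² + 10*E (j(E) = (E² + 9*E) + E = E² + 10*E)
(j(8)*(53 - 34) - 70)/Z(199) = ((8*(10 + 8))*(53 - 34) - 70)/(199²) = ((8*18)*19 - 70)/39601 = (144*19 - 70)*(1/39601) = (2736 - 70)*(1/39601) = 2666*(1/39601) = 2666/39601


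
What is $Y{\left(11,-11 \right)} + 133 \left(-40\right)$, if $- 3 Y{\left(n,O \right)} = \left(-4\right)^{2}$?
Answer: $- \frac{15976}{3} \approx -5325.3$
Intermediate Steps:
$Y{\left(n,O \right)} = - \frac{16}{3}$ ($Y{\left(n,O \right)} = - \frac{\left(-4\right)^{2}}{3} = \left(- \frac{1}{3}\right) 16 = - \frac{16}{3}$)
$Y{\left(11,-11 \right)} + 133 \left(-40\right) = - \frac{16}{3} + 133 \left(-40\right) = - \frac{16}{3} - 5320 = - \frac{15976}{3}$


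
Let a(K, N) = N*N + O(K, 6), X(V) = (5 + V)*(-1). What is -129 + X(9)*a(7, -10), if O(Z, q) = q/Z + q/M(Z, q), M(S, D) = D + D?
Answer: -1548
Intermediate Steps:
X(V) = -5 - V
M(S, D) = 2*D
O(Z, q) = 1/2 + q/Z (O(Z, q) = q/Z + q/((2*q)) = q/Z + q*(1/(2*q)) = q/Z + 1/2 = 1/2 + q/Z)
a(K, N) = N**2 + (6 + K/2)/K (a(K, N) = N*N + (6 + K/2)/K = N**2 + (6 + K/2)/K)
-129 + X(9)*a(7, -10) = -129 + (-5 - 1*9)*(1/2 + (-10)**2 + 6/7) = -129 + (-5 - 9)*(1/2 + 100 + 6*(1/7)) = -129 - 14*(1/2 + 100 + 6/7) = -129 - 14*1419/14 = -129 - 1419 = -1548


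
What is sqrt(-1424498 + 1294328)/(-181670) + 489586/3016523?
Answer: 489586/3016523 - I*sqrt(130170)/181670 ≈ 0.1623 - 0.001986*I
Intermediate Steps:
sqrt(-1424498 + 1294328)/(-181670) + 489586/3016523 = sqrt(-130170)*(-1/181670) + 489586*(1/3016523) = (I*sqrt(130170))*(-1/181670) + 489586/3016523 = -I*sqrt(130170)/181670 + 489586/3016523 = 489586/3016523 - I*sqrt(130170)/181670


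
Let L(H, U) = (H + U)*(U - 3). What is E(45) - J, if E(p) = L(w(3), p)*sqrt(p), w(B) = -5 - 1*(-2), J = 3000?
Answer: -3000 + 5292*sqrt(5) ≈ 8833.3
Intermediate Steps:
w(B) = -3 (w(B) = -5 + 2 = -3)
L(H, U) = (-3 + U)*(H + U) (L(H, U) = (H + U)*(-3 + U) = (-3 + U)*(H + U))
E(p) = sqrt(p)*(9 + p**2 - 6*p) (E(p) = (p**2 - 3*(-3) - 3*p - 3*p)*sqrt(p) = (p**2 + 9 - 3*p - 3*p)*sqrt(p) = (9 + p**2 - 6*p)*sqrt(p) = sqrt(p)*(9 + p**2 - 6*p))
E(45) - J = sqrt(45)*(9 + 45**2 - 6*45) - 1*3000 = (3*sqrt(5))*(9 + 2025 - 270) - 3000 = (3*sqrt(5))*1764 - 3000 = 5292*sqrt(5) - 3000 = -3000 + 5292*sqrt(5)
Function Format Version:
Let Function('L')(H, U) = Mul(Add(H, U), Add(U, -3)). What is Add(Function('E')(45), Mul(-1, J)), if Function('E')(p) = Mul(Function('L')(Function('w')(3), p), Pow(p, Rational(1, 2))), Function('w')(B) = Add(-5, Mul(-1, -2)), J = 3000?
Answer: Add(-3000, Mul(5292, Pow(5, Rational(1, 2)))) ≈ 8833.3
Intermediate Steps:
Function('w')(B) = -3 (Function('w')(B) = Add(-5, 2) = -3)
Function('L')(H, U) = Mul(Add(-3, U), Add(H, U)) (Function('L')(H, U) = Mul(Add(H, U), Add(-3, U)) = Mul(Add(-3, U), Add(H, U)))
Function('E')(p) = Mul(Pow(p, Rational(1, 2)), Add(9, Pow(p, 2), Mul(-6, p))) (Function('E')(p) = Mul(Add(Pow(p, 2), Mul(-3, -3), Mul(-3, p), Mul(-3, p)), Pow(p, Rational(1, 2))) = Mul(Add(Pow(p, 2), 9, Mul(-3, p), Mul(-3, p)), Pow(p, Rational(1, 2))) = Mul(Add(9, Pow(p, 2), Mul(-6, p)), Pow(p, Rational(1, 2))) = Mul(Pow(p, Rational(1, 2)), Add(9, Pow(p, 2), Mul(-6, p))))
Add(Function('E')(45), Mul(-1, J)) = Add(Mul(Pow(45, Rational(1, 2)), Add(9, Pow(45, 2), Mul(-6, 45))), Mul(-1, 3000)) = Add(Mul(Mul(3, Pow(5, Rational(1, 2))), Add(9, 2025, -270)), -3000) = Add(Mul(Mul(3, Pow(5, Rational(1, 2))), 1764), -3000) = Add(Mul(5292, Pow(5, Rational(1, 2))), -3000) = Add(-3000, Mul(5292, Pow(5, Rational(1, 2))))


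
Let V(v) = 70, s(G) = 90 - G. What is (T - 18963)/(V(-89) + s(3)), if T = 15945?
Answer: -3018/157 ≈ -19.223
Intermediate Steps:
(T - 18963)/(V(-89) + s(3)) = (15945 - 18963)/(70 + (90 - 1*3)) = -3018/(70 + (90 - 3)) = -3018/(70 + 87) = -3018/157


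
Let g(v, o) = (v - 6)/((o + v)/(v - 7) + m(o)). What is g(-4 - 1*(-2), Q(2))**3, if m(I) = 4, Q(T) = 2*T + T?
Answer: -729/64 ≈ -11.391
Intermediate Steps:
Q(T) = 3*T
g(v, o) = (-6 + v)/(4 + (o + v)/(-7 + v)) (g(v, o) = (v - 6)/((o + v)/(v - 7) + 4) = (-6 + v)/((o + v)/(-7 + v) + 4) = (-6 + v)/(4 + (o + v)/(-7 + v)))
g(-4 - 1*(-2), Q(2))**3 = ((42 + (-4 - 1*(-2))**2 - 13*(-4 - 1*(-2)))/(-28 + 3*2 + 5*(-4 - 1*(-2))))**3 = ((42 + (-4 + 2)**2 - 13*(-4 + 2))/(-28 + 6 + 5*(-4 + 2)))**3 = ((42 + (-2)**2 - 13*(-2))/(-28 + 6 + 5*(-2)))**3 = ((42 + 4 + 26)/(-28 + 6 - 10))**3 = (72/(-32))**3 = (-1/32*72)**3 = (-9/4)**3 = -729/64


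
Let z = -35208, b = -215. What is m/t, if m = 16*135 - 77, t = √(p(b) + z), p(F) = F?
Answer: -2083*I*√35423/35423 ≈ -11.067*I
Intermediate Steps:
t = I*√35423 (t = √(-215 - 35208) = √(-35423) = I*√35423 ≈ 188.21*I)
m = 2083 (m = 2160 - 77 = 2083)
m/t = 2083/((I*√35423)) = 2083*(-I*√35423/35423) = -2083*I*√35423/35423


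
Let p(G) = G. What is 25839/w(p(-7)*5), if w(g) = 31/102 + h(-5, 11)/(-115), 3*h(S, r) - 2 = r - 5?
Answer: 303091470/3293 ≈ 92041.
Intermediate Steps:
h(S, r) = -1 + r/3 (h(S, r) = ⅔ + (r - 5)/3 = ⅔ + (-5 + r)/3 = ⅔ + (-5/3 + r/3) = -1 + r/3)
w(g) = 3293/11730 (w(g) = 31/102 + (-1 + (⅓)*11)/(-115) = 31*(1/102) + (-1 + 11/3)*(-1/115) = 31/102 + (8/3)*(-1/115) = 31/102 - 8/345 = 3293/11730)
25839/w(p(-7)*5) = 25839/(3293/11730) = 25839*(11730/3293) = 303091470/3293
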